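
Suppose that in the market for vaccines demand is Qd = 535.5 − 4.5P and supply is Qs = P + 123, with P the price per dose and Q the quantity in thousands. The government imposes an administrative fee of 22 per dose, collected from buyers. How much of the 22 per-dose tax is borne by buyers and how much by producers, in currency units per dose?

Buyers bear 4 per dose; producers bear 18 per dose.

Before the tax: set 535.5 − 4.5P = P + 123 → P* = 75, Q* = 198.
With the tax collected from buyers, demand (in seller-price terms) shifts: Qd = 535.5 − 4.5(P + 22).
Solving gives Q = 180 with buyers paying 79 and producers receiving 57 (the 22 wedge).
Burden on buyers: 4; on producers: 18. (They sum to 22.)
The less price-elastic side of the market bears the larger share of a per-unit tax.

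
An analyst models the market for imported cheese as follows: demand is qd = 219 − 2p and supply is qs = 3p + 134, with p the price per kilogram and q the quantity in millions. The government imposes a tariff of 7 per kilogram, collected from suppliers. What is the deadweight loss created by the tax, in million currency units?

Deadweight loss = 29.4 million.

Without the tax, 219 − 2p = 3p + 134 gives 5p = 85, so p* = 17 and q* = 185.
With the tax collected from suppliers, supply shifts: qs = 3(p − 7) + 134.
New equilibrium: consumers pay 21.2, suppliers receive 14.2, q = 176.6. (Wedge: pb − ps = 7.)
Quantity falls by |ΔQ| = |185 − 176.6| = 8.4.
DWL = ½ · t · |ΔQ| = ½ · 7 · 8.4 = 29.4.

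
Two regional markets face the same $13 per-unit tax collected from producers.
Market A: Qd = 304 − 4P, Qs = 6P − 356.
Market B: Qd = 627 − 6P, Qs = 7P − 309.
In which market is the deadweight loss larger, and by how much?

Market B, by $70.2.

Market A: pre-tax P* = $66, Q* = 40; post-tax Q = 8.8; deadweight loss = $202.8.
Market B: pre-tax P* = $72, Q* = 195; post-tax Q = 153; deadweight loss = $273.
Difference: $202.8 vs $273 → market B is larger by $70.2.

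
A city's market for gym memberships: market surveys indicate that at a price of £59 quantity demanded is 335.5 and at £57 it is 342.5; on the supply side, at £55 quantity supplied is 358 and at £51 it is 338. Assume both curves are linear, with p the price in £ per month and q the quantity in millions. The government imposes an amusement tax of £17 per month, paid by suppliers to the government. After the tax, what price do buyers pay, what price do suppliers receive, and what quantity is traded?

Buyers pay £64; suppliers receive £47; quantity = 318.

Demand slope: (342.5 − 335.5)/(57 − 59) = -3.5, so qd = 542 − 3.5p.
Supply slope: (338 − 358)/(51 − 55) = 5, so qs = 5p + 83.
Without the tax, 542 − 3.5p = 5p + 83 gives 8.5p = 459, so p* = £54 and q* = 353.
With the tax collected from suppliers, supply shifts: qs = 5(p − 17) + 83.
New equilibrium: buyers pay £64, suppliers receive £47, q = 318. (Wedge: pb − ps = 17.)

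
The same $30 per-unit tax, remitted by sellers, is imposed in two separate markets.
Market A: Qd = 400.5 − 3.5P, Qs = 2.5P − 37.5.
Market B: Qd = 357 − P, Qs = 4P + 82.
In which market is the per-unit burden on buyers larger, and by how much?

Market A: pre-tax P* = $73, Q* = 145; post-tax Q = 101.25; per-unit burden on buyers = $12.5.
Market B: pre-tax P* = $55, Q* = 302; post-tax Q = 278; per-unit burden on buyers = $24.
Difference: $12.5 vs $24 → market B is larger by $11.5.

Market B, by $11.5.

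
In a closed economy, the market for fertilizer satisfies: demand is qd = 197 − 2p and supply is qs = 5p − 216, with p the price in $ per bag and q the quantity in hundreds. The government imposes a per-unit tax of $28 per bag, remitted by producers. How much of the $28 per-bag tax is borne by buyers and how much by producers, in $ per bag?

Buyers bear $20 per bag; producers bear $8 per bag.

Without the tax, 197 − 2p = 5p − 216 gives 7p = 413, so p* = $59 and q* = 79.
With the tax collected from producers, supply shifts: qs = 5(p − 28) − 216.
Solving gives q = 39 with buyers paying $79 and producers receiving $51 (the $28 wedge).
Burden on buyers: $20; on producers: $8. (They sum to $28.)
The less price-elastic side of the market bears the larger share of a per-unit tax.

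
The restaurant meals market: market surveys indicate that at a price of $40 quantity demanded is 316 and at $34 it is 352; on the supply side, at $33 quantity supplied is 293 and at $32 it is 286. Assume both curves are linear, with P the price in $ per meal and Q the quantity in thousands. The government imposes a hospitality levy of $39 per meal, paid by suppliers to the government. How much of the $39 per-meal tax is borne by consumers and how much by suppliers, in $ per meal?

Consumers bear $21 per meal; suppliers bear $18 per meal.

Demand slope: (352 − 316)/(34 − 40) = -6, so Qd = 556 − 6P.
Supply slope: (286 − 293)/(32 − 33) = 7, so Qs = 7P + 62.
Without the tax, 556 − 6P = 7P + 62 gives 13P = 494, so P* = $38 and Q* = 328.
With the tax collected from suppliers, supply shifts: Qs = 7(P − 39) + 62.
New equilibrium: consumers pay $59, suppliers receive $20, Q = 202. (Wedge: Pb − Ps = 39.)
Burden on consumers: $21; on suppliers: $18. (They sum to $39.)
The less price-elastic side of the market bears the larger share of a per-unit tax.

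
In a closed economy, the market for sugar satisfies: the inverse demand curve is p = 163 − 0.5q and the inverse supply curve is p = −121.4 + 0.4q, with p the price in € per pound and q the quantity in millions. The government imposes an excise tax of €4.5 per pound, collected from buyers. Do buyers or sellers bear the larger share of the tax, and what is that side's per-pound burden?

Buyers bear the larger share: €2.5 per pound.

Inverting to q(p) form: qd = 326 − 2p; qs = 2.5p + 303.5.
Before the tax: set 326 − 2p = 2.5p + 303.5 → p* = €5, q* = 316.
With the tax collected from buyers, demand (in seller-price terms) shifts: qd = 326 − 2(p + 4.5).
New equilibrium: buyers pay €7.5, sellers receive €3, q = 311. (Wedge: pb − ps = 4.5.)
Per-pound burden: buyers €2.5, sellers €2.
Buyers take the larger share because demand is less price-elastic here (demand slope 2 vs supply slope 2.5).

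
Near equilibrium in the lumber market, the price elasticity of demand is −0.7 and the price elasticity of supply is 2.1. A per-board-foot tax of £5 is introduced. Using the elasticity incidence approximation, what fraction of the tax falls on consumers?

Consumers' share ≈ 0.75.

Incidence ratio: consumers' share ≈ εs / (εs + |εd|) = 2.1 / (2.1 + 0.7) = 0.75.
Supply is the more elastic side, so consumers bear the larger share.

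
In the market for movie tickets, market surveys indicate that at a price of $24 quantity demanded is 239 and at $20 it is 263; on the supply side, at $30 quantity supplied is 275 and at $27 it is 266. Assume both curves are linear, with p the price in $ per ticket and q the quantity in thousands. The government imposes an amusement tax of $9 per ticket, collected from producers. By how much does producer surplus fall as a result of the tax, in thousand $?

Demand slope: (263 − 239)/(20 − 24) = -6, so qd = 383 − 6p.
Supply slope: (266 − 275)/(27 − 30) = 3, so qs = 3p + 185.
Without the tax, 383 − 6p = 3p + 185 gives 9p = 198, so p* = $22 and q* = 251.
With the tax collected from producers, supply shifts: qs = 3(p − 9) + 185.
New equilibrium: consumers pay $25, producers receive $16, q = 233. (Wedge: pb − ps = 9.)
ΔPS is the trapezoid between Q = 233 and Q = 251 of height $6: ½ · (251 + 233) · 6 = $1452.

Producer surplus falls by $1452 thousand.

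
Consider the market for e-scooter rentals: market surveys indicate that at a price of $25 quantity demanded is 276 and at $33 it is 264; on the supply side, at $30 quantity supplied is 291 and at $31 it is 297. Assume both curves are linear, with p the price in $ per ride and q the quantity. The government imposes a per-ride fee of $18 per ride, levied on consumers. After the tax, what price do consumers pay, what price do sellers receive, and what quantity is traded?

Demand slope: (264 − 276)/(33 − 25) = -1.5, so qd = 313.5 − 1.5p.
Supply slope: (297 − 291)/(31 − 30) = 6, so qs = 6p + 111.
Before the tax: set 313.5 − 1.5p = 6p + 111 → p* = $27, q* = 273.
With the tax collected from consumers, demand (in seller-price terms) shifts: qd = 313.5 − 1.5(p + 18).
Solving gives q = 251.4 with consumers paying $41.4 and sellers receiving $23.4 (the $18 wedge).

Consumers pay $41.4; sellers receive $23.4; quantity = 251.4.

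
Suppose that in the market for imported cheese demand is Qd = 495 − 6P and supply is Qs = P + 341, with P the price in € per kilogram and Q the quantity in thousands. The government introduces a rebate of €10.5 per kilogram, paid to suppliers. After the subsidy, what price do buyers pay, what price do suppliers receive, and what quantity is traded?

Before the subsidy: set 495 − 6P = P + 341 → P* = €22, Q* = 363.
With a per-unit subsidy paid to suppliers, each receives P + 10.5 per unit sold, so supply becomes Qs = (P + 10.5) + 341.
New equilibrium: buyers pay €20.5, suppliers receive €31, Q = 372. (Wedge: Pb − Ps = −10.5.)

Buyers pay €20.5; suppliers receive €31; quantity = 372.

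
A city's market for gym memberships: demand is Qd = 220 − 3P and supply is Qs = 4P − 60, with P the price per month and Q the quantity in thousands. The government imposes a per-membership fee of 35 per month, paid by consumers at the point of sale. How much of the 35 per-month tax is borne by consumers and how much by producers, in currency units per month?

Before the tax: set 220 − 3P = 4P − 60 → P* = 40, Q* = 100.
With the tax collected from consumers, demand (in seller-price terms) shifts: Qd = 220 − 3(P + 35).
New equilibrium: consumers pay 60, producers receive 25, Q = 40. (Wedge: Pb − Ps = 35.)
Burden on consumers: 20; on producers: 15. (They sum to 35.)

Consumers bear 20 per month; producers bear 15 per month.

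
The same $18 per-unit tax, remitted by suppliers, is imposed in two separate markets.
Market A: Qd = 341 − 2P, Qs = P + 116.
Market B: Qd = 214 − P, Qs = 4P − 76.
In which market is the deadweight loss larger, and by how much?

Market B, by $21.6.

Market A: pre-tax P* = $75, Q* = 191; post-tax Q = 179; deadweight loss = $108.
Market B: pre-tax P* = $58, Q* = 156; post-tax Q = 141.6; deadweight loss = $129.6.
Difference: $108 vs $129.6 → market B is larger by $21.6.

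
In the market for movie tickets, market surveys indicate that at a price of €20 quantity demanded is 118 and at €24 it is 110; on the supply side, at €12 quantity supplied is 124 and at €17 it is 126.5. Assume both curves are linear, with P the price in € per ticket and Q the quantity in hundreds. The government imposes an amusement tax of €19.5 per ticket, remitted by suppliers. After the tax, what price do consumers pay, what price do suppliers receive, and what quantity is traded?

Demand slope: (110 − 118)/(24 − 20) = -2, so Qd = 158 − 2P.
Supply slope: (126.5 − 124)/(17 − 12) = 0.5, so Qs = 0.5P + 118.
Before the tax: set 158 − 2P = 0.5P + 118 → P* = €16, Q* = 126.
With the tax collected from suppliers, supply shifts: Qs = 0.5(P − 19.5) + 118.
Solving gives Q = 118.2 with consumers paying €19.9 and suppliers receiving €0.4 (the €19.5 wedge).

Consumers pay €19.9; suppliers receive €0.4; quantity = 118.2.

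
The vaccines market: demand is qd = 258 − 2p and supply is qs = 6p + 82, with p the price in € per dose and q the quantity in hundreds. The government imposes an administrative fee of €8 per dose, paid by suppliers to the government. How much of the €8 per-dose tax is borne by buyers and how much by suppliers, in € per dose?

Buyers bear €6 per dose; suppliers bear €2 per dose.

Before the tax: set 258 − 2p = 6p + 82 → p* = €22, q* = 214.
With the tax collected from suppliers, supply shifts: qs = 6(p − 8) + 82.
Solving gives q = 202 with buyers paying €28 and suppliers receiving €20 (the €8 wedge).
Burden on buyers: €6; on suppliers: €2. (They sum to €8.)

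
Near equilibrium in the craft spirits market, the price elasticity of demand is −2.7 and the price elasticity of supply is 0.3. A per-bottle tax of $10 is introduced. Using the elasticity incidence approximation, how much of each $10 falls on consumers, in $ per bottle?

Consumers bear ≈ $1 per bottle.

Incidence ratio: consumers' share ≈ εs / (εs + |εd|) = 0.3 / (0.3 + 2.7) = 0.1.
So consumers bear ≈ 0.1 × $10 = $1; sellers bear $9.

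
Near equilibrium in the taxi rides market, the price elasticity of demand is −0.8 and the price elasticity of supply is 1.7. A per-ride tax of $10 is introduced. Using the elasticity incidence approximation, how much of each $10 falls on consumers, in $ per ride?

Incidence ratio: consumers' share ≈ εs / (εs + |εd|) = 1.7 / (1.7 + 0.8) = 0.68.
So consumers bear ≈ 0.68 × $10 = $6.8; producers bear $3.2.

Consumers bear ≈ $6.8 per ride.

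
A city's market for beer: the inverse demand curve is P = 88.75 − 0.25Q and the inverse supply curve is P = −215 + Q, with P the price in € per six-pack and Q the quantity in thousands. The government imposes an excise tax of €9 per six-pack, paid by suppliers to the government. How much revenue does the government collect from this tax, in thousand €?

Inverting to Q(P) form: Qd = 355 − 4P; Qs = P + 215.
Without the tax, 355 − 4P = P + 215 gives 5P = 140, so P* = €28 and Q* = 243.
With the tax collected from suppliers, supply shifts: Qs = (P − 9) + 215.
New equilibrium: buyers pay €29.8, suppliers receive €20.8, Q = 235.8. (Wedge: Pb − Ps = 9.)
Revenue = t · Q = 9 · 235.8 = €2122.2.

Tax revenue = €2122.2 thousand.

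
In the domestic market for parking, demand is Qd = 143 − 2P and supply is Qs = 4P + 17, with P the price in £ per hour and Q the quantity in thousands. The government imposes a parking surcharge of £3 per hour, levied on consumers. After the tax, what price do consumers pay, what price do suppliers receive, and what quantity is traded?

Consumers pay £23; suppliers receive £20; quantity = 97.

Without the tax, 143 − 2P = 4P + 17 gives 6P = 126, so P* = £21 and Q* = 101.
With the tax collected from consumers, demand (in seller-price terms) shifts: Qd = 143 − 2(P + 3).
New equilibrium: consumers pay £23, suppliers receive £20, Q = 97. (Wedge: Pb − Ps = 3.)
The less price-elastic side of the market bears the larger share of a per-unit tax.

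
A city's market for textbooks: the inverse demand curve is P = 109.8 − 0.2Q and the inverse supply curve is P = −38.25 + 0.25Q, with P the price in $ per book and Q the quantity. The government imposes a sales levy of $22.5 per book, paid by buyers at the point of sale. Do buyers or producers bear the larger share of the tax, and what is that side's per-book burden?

Producers bear the larger share: $12.5 per book.

Rewrite in direct form: Qd = 549 − 5P and Qs = 4P + 153.
Without the tax, 549 − 5P = 4P + 153 gives 9P = 396, so P* = $44 and Q* = 329.
With the tax collected from buyers, demand (in seller-price terms) shifts: Qd = 549 − 5(P + 22.5).
New equilibrium: buyers pay $54, producers receive $31.5, Q = 279. (Wedge: Pb − Ps = 22.5.)
Per-book burden: buyers $10, producers $12.5.
Producers take the larger share because supply is less price-elastic here (demand slope 5 vs supply slope 4).
The less price-elastic side of the market bears the larger share of a per-unit tax.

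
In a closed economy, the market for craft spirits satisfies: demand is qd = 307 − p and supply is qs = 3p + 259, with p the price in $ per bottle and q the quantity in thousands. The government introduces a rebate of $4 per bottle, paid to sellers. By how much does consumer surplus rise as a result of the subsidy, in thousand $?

Without the subsidy, 307 − p = 3p + 259 gives 4p = 48, so p* = $12 and q* = 295.
With a per-unit subsidy paid to sellers, each receives p + 4 per unit sold, so supply becomes qs = 3(p + 4) + 259.
New equilibrium: consumers pay $9, sellers receive $13, q = 298. (Wedge: pb − ps = −4.)
ΔCS is the trapezoid between Q = 298 and Q = 295 of height $3: ½ · (295 + 298) · 3 = $889.5.

Consumer surplus rises by $889.5 thousand.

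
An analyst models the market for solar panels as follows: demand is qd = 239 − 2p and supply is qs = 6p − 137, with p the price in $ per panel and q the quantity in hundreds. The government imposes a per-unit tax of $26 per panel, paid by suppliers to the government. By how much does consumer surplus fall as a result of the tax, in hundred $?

Before the tax: set 239 − 2p = 6p − 137 → p* = $47, q* = 145.
With the tax collected from suppliers, supply shifts: qs = 6(p − 26) − 137.
New equilibrium: consumers pay $66.5, suppliers receive $40.5, q = 106. (Wedge: pb − ps = 26.)
ΔCS is the trapezoid between Q = 106 and Q = 145 of height $19.5: ½ · (145 + 106) · 19.5 = $2447.25.

Consumer surplus falls by $2447.25 hundred.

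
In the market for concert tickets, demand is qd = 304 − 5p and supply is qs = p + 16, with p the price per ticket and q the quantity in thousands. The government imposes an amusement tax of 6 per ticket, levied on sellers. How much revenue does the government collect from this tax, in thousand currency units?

Tax revenue = 354 thousand.

Without the tax, 304 − 5p = p + 16 gives 6p = 288, so p* = 48 and q* = 64.
With the tax collected from sellers, supply shifts: qs = (p − 6) + 16.
Solving gives q = 59 with consumers paying 49 and sellers receiving 43 (the 6 wedge).
Revenue = t · Q = 6 · 59 = 354.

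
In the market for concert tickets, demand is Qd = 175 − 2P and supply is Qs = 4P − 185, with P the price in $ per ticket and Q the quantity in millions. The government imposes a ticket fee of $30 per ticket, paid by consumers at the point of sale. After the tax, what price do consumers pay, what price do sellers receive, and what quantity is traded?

Consumers pay $80; sellers receive $50; quantity = 15.

Before the tax: set 175 − 2P = 4P − 185 → P* = $60, Q* = 55.
With the tax collected from consumers, demand (in seller-price terms) shifts: Qd = 175 − 2(P + 30).
New equilibrium: consumers pay $80, sellers receive $50, Q = 15. (Wedge: Pb − Ps = 30.)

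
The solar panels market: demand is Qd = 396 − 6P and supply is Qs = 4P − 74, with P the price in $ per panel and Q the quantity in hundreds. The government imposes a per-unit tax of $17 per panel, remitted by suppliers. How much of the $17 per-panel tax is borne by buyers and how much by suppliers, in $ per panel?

Without the tax, 396 − 6P = 4P − 74 gives 10P = 470, so P* = $47 and Q* = 114.
With the tax collected from suppliers, supply shifts: Qs = 4(P − 17) − 74.
Solving gives Q = 73.2 with buyers paying $53.8 and suppliers receiving $36.8 (the $17 wedge).
Burden on buyers: $6.8; on suppliers: $10.2. (They sum to $17.)

Buyers bear $6.8 per panel; suppliers bear $10.2 per panel.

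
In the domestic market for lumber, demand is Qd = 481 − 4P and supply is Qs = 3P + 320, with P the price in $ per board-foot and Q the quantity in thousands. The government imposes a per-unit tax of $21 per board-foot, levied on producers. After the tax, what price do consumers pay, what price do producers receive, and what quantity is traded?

Consumers pay $32; producers receive $11; quantity = 353.

Before the tax: set 481 − 4P = 3P + 320 → P* = $23, Q* = 389.
With the tax collected from producers, supply shifts: Qs = 3(P − 21) + 320.
Solving gives Q = 353 with consumers paying $32 and producers receiving $11 (the $21 wedge).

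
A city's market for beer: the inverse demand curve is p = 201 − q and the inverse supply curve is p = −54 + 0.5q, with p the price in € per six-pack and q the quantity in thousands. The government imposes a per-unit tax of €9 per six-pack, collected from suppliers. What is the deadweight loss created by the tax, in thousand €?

Rewrite in direct form: qd = 201 − p and qs = 2p + 108.
Without the tax, 201 − p = 2p + 108 gives 3p = 93, so p* = €31 and q* = 170.
With the tax collected from suppliers, supply shifts: qs = 2(p − 9) + 108.
New equilibrium: consumers pay €37, suppliers receive €28, q = 164. (Wedge: pb − ps = 9.)
Quantity falls by |ΔQ| = |170 − 164| = 6.
DWL = ½ · t · |ΔQ| = ½ · 9 · 6 = €27.

Deadweight loss = €27 thousand.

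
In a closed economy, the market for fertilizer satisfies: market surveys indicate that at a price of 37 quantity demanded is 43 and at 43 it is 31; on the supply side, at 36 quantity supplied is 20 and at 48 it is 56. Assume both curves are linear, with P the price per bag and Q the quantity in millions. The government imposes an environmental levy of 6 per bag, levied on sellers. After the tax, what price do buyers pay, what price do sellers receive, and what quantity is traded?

Demand slope: (31 − 43)/(43 − 37) = -2, so Qd = 117 − 2P.
Supply slope: (56 − 20)/(48 − 36) = 3, so Qs = 3P − 88.
Before the tax: set 117 − 2P = 3P − 88 → P* = 41, Q* = 35.
With the tax collected from sellers, supply shifts: Qs = 3(P − 6) − 88.
Solving gives Q = 27.8 with buyers paying 44.6 and sellers receiving 38.6 (the 6 wedge).

Buyers pay 44.6; sellers receive 38.6; quantity = 27.8.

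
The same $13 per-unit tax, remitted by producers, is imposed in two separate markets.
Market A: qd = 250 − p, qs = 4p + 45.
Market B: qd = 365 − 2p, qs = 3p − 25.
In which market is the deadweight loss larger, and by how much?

Market A: pre-tax p* = $41, q* = 209; post-tax q = 198.6; deadweight loss = $67.6.
Market B: pre-tax p* = $78, q* = 209; post-tax q = 193.4; deadweight loss = $101.4.
Difference: $67.6 vs $101.4 → market B is larger by $33.8.

Market B, by $33.8.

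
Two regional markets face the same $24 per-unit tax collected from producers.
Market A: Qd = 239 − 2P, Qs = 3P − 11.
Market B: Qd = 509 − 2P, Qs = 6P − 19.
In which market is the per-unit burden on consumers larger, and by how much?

Market A: pre-tax P* = $50, Q* = 139; post-tax Q = 110.2; per-unit burden on consumers = $14.4.
Market B: pre-tax P* = $66, Q* = 377; post-tax Q = 341; per-unit burden on consumers = $18.
Difference: $14.4 vs $18 → market B is larger by $3.6.

Market B, by $3.6.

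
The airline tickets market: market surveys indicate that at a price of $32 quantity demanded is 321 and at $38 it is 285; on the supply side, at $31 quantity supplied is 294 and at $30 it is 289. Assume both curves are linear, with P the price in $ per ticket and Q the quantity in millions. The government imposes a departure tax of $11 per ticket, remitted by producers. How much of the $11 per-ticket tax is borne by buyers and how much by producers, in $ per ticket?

Demand slope: (285 − 321)/(38 − 32) = -6, so Qd = 513 − 6P.
Supply slope: (289 − 294)/(30 − 31) = 5, so Qs = 5P + 139.
Without the tax, 513 − 6P = 5P + 139 gives 11P = 374, so P* = $34 and Q* = 309.
With the tax collected from producers, supply shifts: Qs = 5(P − 11) + 139.
New equilibrium: buyers pay $39, producers receive $28, Q = 279. (Wedge: Pb − Ps = 11.)
Burden on buyers: $5; on producers: $6. (They sum to $11.)

Buyers bear $5 per ticket; producers bear $6 per ticket.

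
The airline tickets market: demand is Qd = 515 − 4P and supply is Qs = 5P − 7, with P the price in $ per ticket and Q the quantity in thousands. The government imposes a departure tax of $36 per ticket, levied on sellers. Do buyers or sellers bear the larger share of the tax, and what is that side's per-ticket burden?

Without the tax, 515 − 4P = 5P − 7 gives 9P = 522, so P* = $58 and Q* = 283.
With the tax collected from sellers, supply shifts: Qs = 5(P − 36) − 7.
New equilibrium: buyers pay $78, sellers receive $42, Q = 203. (Wedge: Pb − Ps = 36.)
Per-ticket burden: buyers $20, sellers $16.
Buyers take the larger share because demand is less price-elastic here (demand slope 4 vs supply slope 5).

Buyers bear the larger share: $20 per ticket.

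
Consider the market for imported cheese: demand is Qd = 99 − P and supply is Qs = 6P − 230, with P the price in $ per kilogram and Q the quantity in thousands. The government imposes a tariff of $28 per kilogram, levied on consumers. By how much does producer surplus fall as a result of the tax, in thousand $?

Producer surplus falls by $160 thousand.

Without the tax, 99 − P = 6P − 230 gives 7P = 329, so P* = $47 and Q* = 52.
With the tax collected from consumers, demand (in seller-price terms) shifts: Qd = 99 − (P + 28).
New equilibrium: consumers pay $71, suppliers receive $43, Q = 28. (Wedge: Pb − Ps = 28.)
ΔPS is the trapezoid between Q = 28 and Q = 52 of height $4: ½ · (52 + 28) · 4 = $160.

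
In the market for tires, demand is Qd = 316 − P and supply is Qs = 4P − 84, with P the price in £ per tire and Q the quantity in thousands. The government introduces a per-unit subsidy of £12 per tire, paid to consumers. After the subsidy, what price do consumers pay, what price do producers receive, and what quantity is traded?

Consumers pay £70.4; producers receive £82.4; quantity = 245.6.

Before the subsidy: set 316 − P = 4P − 84 → P* = £80, Q* = 236.
With a per-unit subsidy paid to consumers, each effectively pays P − 12, so demand becomes Qd = 316 − (P − 12).
New equilibrium: consumers pay £70.4, producers receive £82.4, Q = 245.6. (Wedge: Pb − Ps = −12.)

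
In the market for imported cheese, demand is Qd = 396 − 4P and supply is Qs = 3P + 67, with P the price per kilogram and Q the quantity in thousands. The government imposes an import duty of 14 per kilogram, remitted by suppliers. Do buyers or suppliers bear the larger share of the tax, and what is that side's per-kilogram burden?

Suppliers bear the larger share: 8 per kilogram.

Without the tax, 396 − 4P = 3P + 67 gives 7P = 329, so P* = 47 and Q* = 208.
With the tax collected from suppliers, supply shifts: Qs = 3(P − 14) + 67.
New equilibrium: buyers pay 53, suppliers receive 39, Q = 184. (Wedge: Pb − Ps = 14.)
Per-kilogram burden: buyers 6, suppliers 8.
Suppliers take the larger share because supply is less price-elastic here (demand slope 4 vs supply slope 3).
The less price-elastic side of the market bears the larger share of a per-unit tax.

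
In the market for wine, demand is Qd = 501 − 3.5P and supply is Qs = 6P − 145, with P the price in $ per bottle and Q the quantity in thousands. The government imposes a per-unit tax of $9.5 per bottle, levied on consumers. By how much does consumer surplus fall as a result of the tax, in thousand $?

Without the tax, 501 − 3.5P = 6P − 145 gives 9.5P = 646, so P* = $68 and Q* = 263.
With the tax collected from consumers, demand (in seller-price terms) shifts: Qd = 501 − 3.5(P + 9.5).
Solving gives Q = 242 with consumers paying $74 and suppliers receiving $64.5 (the $9.5 wedge).
ΔCS is the trapezoid between Q = 242 and Q = 263 of height $6: ½ · (263 + 242) · 6 = $1515.

Consumer surplus falls by $1515 thousand.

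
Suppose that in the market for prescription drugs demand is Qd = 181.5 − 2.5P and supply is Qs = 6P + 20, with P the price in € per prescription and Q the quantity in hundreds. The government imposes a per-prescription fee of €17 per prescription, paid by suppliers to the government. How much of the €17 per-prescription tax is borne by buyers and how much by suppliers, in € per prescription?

Buyers bear €12 per prescription; suppliers bear €5 per prescription.

Before the tax: set 181.5 − 2.5P = 6P + 20 → P* = €19, Q* = 134.
With the tax collected from suppliers, supply shifts: Qs = 6(P − 17) + 20.
Solving gives Q = 104 with buyers paying €31 and suppliers receiving €14 (the €17 wedge).
Burden on buyers: €12; on suppliers: €5. (They sum to €17.)
The less price-elastic side of the market bears the larger share of a per-unit tax.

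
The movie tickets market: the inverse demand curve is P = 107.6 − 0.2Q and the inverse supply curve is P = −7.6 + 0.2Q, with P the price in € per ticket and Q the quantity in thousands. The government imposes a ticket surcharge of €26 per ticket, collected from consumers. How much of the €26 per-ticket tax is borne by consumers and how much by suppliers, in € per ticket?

Inverting to Q(P) form: Qd = 538 − 5P; Qs = 5P + 38.
Without the tax, 538 − 5P = 5P + 38 gives 10P = 500, so P* = €50 and Q* = 288.
With the tax collected from consumers, demand (in seller-price terms) shifts: Qd = 538 − 5(P + 26).
New equilibrium: consumers pay €63, suppliers receive €37, Q = 223. (Wedge: Pb − Ps = 26.)
Burden on consumers: €13; on suppliers: €13. (They sum to €26.)
The less price-elastic side of the market bears the larger share of a per-unit tax.

Consumers bear €13 per ticket; suppliers bear €13 per ticket.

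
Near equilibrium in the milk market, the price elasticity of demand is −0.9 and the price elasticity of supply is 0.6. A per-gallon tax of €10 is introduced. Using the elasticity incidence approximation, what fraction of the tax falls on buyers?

Incidence ratio: buyers' share ≈ εs / (εs + |εd|) = 0.6 / (0.6 + 0.9) = 0.4.
Supply is the less elastic side, so buyers bear the smaller share.

Buyers' share ≈ 0.4.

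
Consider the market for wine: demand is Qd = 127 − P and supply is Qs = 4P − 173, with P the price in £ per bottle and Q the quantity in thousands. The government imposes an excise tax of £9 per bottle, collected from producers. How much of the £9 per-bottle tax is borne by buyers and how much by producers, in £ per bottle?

Before the tax: set 127 − P = 4P − 173 → P* = £60, Q* = 67.
With the tax collected from producers, supply shifts: Qs = 4(P − 9) − 173.
Solving gives Q = 59.8 with buyers paying £67.2 and producers receiving £58.2 (the £9 wedge).
Burden on buyers: £7.2; on producers: £1.8. (They sum to £9.)
The less price-elastic side of the market bears the larger share of a per-unit tax.

Buyers bear £7.2 per bottle; producers bear £1.8 per bottle.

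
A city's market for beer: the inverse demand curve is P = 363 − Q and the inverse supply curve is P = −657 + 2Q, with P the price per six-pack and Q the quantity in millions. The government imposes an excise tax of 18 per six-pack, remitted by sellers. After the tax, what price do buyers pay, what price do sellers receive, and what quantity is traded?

Buyers pay 29; sellers receive 11; quantity = 334.

Inverting to Q(P) form: Qd = 363 − P; Qs = 0.5P + 328.5.
Before the tax: set 363 − P = 0.5P + 328.5 → P* = 23, Q* = 340.
With the tax collected from sellers, supply shifts: Qs = 0.5(P − 18) + 328.5.
New equilibrium: buyers pay 29, sellers receive 11, Q = 334. (Wedge: Pb − Ps = 18.)
The less price-elastic side of the market bears the larger share of a per-unit tax.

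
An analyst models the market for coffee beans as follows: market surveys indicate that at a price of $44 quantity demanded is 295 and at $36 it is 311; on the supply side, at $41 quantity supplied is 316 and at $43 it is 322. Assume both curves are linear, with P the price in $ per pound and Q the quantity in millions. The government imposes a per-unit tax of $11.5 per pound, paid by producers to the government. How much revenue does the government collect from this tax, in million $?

Demand slope: (311 − 295)/(36 − 44) = -2, so Qd = 383 − 2P.
Supply slope: (322 − 316)/(43 − 41) = 3, so Qs = 3P + 193.
Before the tax: set 383 − 2P = 3P + 193 → P* = $38, Q* = 307.
With the tax collected from producers, supply shifts: Qs = 3(P − 11.5) + 193.
Solving gives Q = 293.2 with consumers paying $44.9 and producers receiving $33.4 (the $11.5 wedge).
Revenue = t · Q = 11.5 · 293.2 = $3371.8.

Tax revenue = $3371.8 million.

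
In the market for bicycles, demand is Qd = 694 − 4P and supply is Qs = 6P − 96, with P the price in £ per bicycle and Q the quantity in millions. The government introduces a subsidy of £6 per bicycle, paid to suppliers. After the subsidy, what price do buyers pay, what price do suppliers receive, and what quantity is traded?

Buyers pay £75.4; suppliers receive £81.4; quantity = 392.4.

Before the subsidy: set 694 − 4P = 6P − 96 → P* = £79, Q* = 378.
With a per-unit subsidy paid to suppliers, each receives P + 6 per unit sold, so supply becomes Qs = 6(P + 6) − 96.
Solving gives Q = 392.4 with buyers paying £75.4 and suppliers receiving £81.4 (the £6 wedge).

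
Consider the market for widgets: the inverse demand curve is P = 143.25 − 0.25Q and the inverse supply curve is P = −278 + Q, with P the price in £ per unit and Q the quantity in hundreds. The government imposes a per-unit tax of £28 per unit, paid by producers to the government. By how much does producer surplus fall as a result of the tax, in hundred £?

Producer surplus falls by £7297.92 hundred.

Rewrite in direct form: Qd = 573 − 4P and Qs = P + 278.
Without the tax, 573 − 4P = P + 278 gives 5P = 295, so P* = £59 and Q* = 337.
With the tax collected from producers, supply shifts: Qs = (P − 28) + 278.
New equilibrium: consumers pay £64.6, producers receive £36.6, Q = 314.6. (Wedge: Pb − Ps = 28.)
ΔPS is the trapezoid between Q = 314.6 and Q = 337 of height £22.4: ½ · (337 + 314.6) · 22.4 = £7297.92.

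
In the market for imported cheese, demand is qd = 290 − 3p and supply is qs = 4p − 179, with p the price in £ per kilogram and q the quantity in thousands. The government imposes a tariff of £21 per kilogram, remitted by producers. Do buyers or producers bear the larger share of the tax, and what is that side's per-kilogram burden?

Before the tax: set 290 − 3p = 4p − 179 → p* = £67, q* = 89.
With the tax collected from producers, supply shifts: qs = 4(p − 21) − 179.
Solving gives q = 53 with buyers paying £79 and producers receiving £58 (the £21 wedge).
Per-kilogram burden: buyers £12, producers £9.
Buyers take the larger share because demand is less price-elastic here (demand slope 3 vs supply slope 4).
The less price-elastic side of the market bears the larger share of a per-unit tax.

Buyers bear the larger share: £12 per kilogram.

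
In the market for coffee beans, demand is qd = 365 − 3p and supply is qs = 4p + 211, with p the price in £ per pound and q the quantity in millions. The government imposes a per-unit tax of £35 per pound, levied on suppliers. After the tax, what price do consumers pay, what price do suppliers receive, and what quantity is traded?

Before the tax: set 365 − 3p = 4p + 211 → p* = £22, q* = 299.
With the tax collected from suppliers, supply shifts: qs = 4(p − 35) + 211.
Solving gives q = 239 with consumers paying £42 and suppliers receiving £7 (the £35 wedge).

Consumers pay £42; suppliers receive £7; quantity = 239.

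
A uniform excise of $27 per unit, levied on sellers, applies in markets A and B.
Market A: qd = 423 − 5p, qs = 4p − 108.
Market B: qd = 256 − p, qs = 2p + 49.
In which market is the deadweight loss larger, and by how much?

Market A, by $567.

Market A: pre-tax p* = $59, q* = 128; post-tax q = 68; deadweight loss = $810.
Market B: pre-tax p* = $69, q* = 187; post-tax q = 169; deadweight loss = $243.
Difference: $810 vs $243 → market A is larger by $567.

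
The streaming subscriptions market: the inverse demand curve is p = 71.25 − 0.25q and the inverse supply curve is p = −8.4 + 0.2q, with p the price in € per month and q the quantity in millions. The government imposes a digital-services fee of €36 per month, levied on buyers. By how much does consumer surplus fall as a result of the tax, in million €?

Inverting to q(p) form: qd = 285 − 4p; qs = 5p + 42.
Without the tax, 285 − 4p = 5p + 42 gives 9p = 243, so p* = €27 and q* = 177.
With the tax collected from buyers, demand (in seller-price terms) shifts: qd = 285 − 4(p + 36).
New equilibrium: buyers pay €47, producers receive €11, q = 97. (Wedge: pb − ps = 36.)
ΔCS is the trapezoid between Q = 97 and Q = 177 of height €20: ½ · (177 + 97) · 20 = €2740.

Consumer surplus falls by €2740 million.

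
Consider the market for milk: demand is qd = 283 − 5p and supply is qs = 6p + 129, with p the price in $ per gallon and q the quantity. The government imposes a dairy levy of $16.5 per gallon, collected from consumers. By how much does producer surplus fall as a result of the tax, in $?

Before the tax: set 283 − 5p = 6p + 129 → p* = $14, q* = 213.
With the tax collected from consumers, demand (in seller-price terms) shifts: qd = 283 − 5(p + 16.5).
Solving gives q = 168 with consumers paying $23 and producers receiving $6.5 (the $16.5 wedge).
ΔPS is the trapezoid between Q = 168 and Q = 213 of height $7.5: ½ · (213 + 168) · 7.5 = $1428.75.

Producer surplus falls by $1428.75.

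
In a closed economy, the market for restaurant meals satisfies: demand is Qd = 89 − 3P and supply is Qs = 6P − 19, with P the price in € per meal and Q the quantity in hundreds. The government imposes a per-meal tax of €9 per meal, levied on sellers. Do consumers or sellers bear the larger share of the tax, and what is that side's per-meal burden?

Without the tax, 89 − 3P = 6P − 19 gives 9P = 108, so P* = €12 and Q* = 53.
With the tax collected from sellers, supply shifts: Qs = 6(P − 9) − 19.
Solving gives Q = 35 with consumers paying €18 and sellers receiving €9 (the €9 wedge).
Per-meal burden: consumers €6, sellers €3.
Consumers take the larger share because demand is less price-elastic here (demand slope 3 vs supply slope 6).
The less price-elastic side of the market bears the larger share of a per-unit tax.

Consumers bear the larger share: €6 per meal.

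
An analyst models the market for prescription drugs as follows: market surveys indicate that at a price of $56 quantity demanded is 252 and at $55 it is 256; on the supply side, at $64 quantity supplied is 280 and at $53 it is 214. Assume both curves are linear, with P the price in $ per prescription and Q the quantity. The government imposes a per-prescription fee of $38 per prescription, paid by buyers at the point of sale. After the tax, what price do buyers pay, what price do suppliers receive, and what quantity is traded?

Demand slope: (256 − 252)/(55 − 56) = -4, so Qd = 476 − 4P.
Supply slope: (214 − 280)/(53 − 64) = 6, so Qs = 6P − 104.
Before the tax: set 476 − 4P = 6P − 104 → P* = $58, Q* = 244.
With the tax collected from buyers, demand (in seller-price terms) shifts: Qd = 476 − 4(P + 38).
Solving gives Q = 152.8 with buyers paying $80.8 and suppliers receiving $42.8 (the $38 wedge).

Buyers pay $80.8; suppliers receive $42.8; quantity = 152.8.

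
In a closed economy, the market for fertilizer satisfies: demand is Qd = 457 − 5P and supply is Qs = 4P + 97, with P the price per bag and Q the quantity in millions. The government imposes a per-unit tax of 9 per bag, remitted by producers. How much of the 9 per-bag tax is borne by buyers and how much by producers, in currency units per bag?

Buyers bear 4 per bag; producers bear 5 per bag.

Before the tax: set 457 − 5P = 4P + 97 → P* = 40, Q* = 257.
With the tax collected from producers, supply shifts: Qs = 4(P − 9) + 97.
Solving gives Q = 237 with buyers paying 44 and producers receiving 35 (the 9 wedge).
Burden on buyers: 4; on producers: 5. (They sum to 9.)
The less price-elastic side of the market bears the larger share of a per-unit tax.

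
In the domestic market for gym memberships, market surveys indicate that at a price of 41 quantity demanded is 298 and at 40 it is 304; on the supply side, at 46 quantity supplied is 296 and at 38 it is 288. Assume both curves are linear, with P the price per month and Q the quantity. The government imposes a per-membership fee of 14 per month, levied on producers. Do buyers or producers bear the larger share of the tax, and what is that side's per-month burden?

Producers bear the larger share: 12 per month.

Demand slope: (304 − 298)/(40 − 41) = -6, so Qd = 544 − 6P.
Supply slope: (288 − 296)/(38 − 46) = 1, so Qs = P + 250.
Before the tax: set 544 − 6P = P + 250 → P* = 42, Q* = 292.
With the tax collected from producers, supply shifts: Qs = (P − 14) + 250.
New equilibrium: buyers pay 44, producers receive 30, Q = 280. (Wedge: Pb − Ps = 14.)
Per-month burden: buyers 2, producers 12.
Producers take the larger share because supply is less price-elastic here (demand slope 6 vs supply slope 1).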